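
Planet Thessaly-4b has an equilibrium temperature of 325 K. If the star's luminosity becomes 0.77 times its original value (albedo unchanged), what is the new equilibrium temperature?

T_eq ≈ 304 K

T_eq ∝ L^(1/4) · d^(−1/2).
T′ = 325 × 0.77^(1/4) = 304 K.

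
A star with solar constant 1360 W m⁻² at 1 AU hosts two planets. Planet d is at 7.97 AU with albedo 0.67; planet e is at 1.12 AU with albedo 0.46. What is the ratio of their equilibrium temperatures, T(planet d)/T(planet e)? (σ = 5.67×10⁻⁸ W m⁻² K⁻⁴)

T_eq = [S₀(1−A)/(4σd²)]^(1/4), so T ∝ (1−A)^(1/4) / √d.
T₁ = [1360×0.33/(4×5.67×10⁻⁸×7.97²)]^(1/4) = 74.71 K.
T₂ = [1360×0.54/(4×5.67×10⁻⁸×1.12²)]^(1/4) = 225.40 K.

T₁/T₂ ≈ 0.331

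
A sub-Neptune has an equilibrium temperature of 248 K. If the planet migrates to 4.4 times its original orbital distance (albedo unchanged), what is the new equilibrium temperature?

T_eq ≈ 118 K

T_eq ∝ L^(1/4) · d^(−1/2).
T′ = 248 / 4.4^(1/2) = 118 K.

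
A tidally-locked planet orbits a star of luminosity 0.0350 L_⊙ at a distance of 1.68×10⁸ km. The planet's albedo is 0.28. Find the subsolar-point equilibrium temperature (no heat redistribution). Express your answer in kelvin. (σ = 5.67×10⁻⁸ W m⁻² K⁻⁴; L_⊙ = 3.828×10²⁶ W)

d = 1.68×10⁸ km = 1.68×10¹¹ m.
L = 0.0350 × 3.828×10²⁶ = 1.34×10²⁵ W.
Flux: S = L/(4πd²) = 1.34×10²⁵/(4π×(1.68×10¹¹)²) = 37.8 W m⁻².
At the subsolar point the surface absorbs S(1−A) and emits σT⁴ per unit area — no factor of 4, since only the local patch is in balance.
T = [37.8 × 0.72 / 5.67×10⁻⁸]^(1/4) = (4.80×10⁸)^(1/4) = 148 K.

T_ss ≈ 148 K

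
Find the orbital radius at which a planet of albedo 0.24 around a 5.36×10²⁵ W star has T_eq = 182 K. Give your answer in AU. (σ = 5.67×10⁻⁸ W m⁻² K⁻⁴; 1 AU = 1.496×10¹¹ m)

From T_eq⁴ = L(1−A)/(16πσd²): d = √[L(1−A)/(16πσT_eq⁴)].
d = √[5.36×10²⁵ × 0.76 / (16π × 5.67×10⁻⁸ × (182)⁴)] = 1.14×10¹¹ m = 0.763 AU.

d ≈ 0.763 AU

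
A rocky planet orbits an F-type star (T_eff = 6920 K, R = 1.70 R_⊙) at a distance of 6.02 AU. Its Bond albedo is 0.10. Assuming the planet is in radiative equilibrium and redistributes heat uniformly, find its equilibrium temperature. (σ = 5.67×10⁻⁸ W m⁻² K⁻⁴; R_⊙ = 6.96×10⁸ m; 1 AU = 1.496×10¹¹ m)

R_⋆ = 1.70 × 6.96×10⁸ = 1.18×10⁹ m.
d = 6.02 AU = 9.01×10¹¹ m.
L = 4πR_⋆²σT_⋆⁴ = 4π(1.18×10⁹)² × 5.67×10⁻⁸ × (6920)⁴ = 2.29×10²⁷ W.
S = L/(4πd²) = 224 W m⁻².
Energy balance: absorbed = emitted ⇒ πR²·S(1−A) = 4πR²·σT_eq⁴, so T_eq⁴ = S(1−A)/(4σ).
T_eq = [224 × 0.90 / (4 × 5.67×10⁻⁸)]^(1/4) = (8.91×10⁸)^(1/4) = 173 K.

T_eq ≈ 173 K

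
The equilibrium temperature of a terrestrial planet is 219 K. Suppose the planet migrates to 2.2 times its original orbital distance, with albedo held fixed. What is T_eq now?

T_eq ≈ 148 K

T_eq ∝ L^(1/4) · d^(−1/2).
T′ = 219 / 2.2^(1/2) = 148 K.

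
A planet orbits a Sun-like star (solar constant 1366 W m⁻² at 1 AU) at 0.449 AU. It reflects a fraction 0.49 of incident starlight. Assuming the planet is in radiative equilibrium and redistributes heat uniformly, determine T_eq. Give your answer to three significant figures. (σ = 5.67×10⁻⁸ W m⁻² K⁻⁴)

Flux at 0.449 AU: S = 1366/0.449² = 6780 W m⁻².
Energy balance: absorbed = emitted ⇒ πR²·S(1−A) = 4πR²·σT_eq⁴, so T_eq⁴ = S(1−A)/(4σ).
T_eq = [6780 × 0.51 / (4 × 5.67×10⁻⁸)]^(1/4) = (1.52×10¹⁰)^(1/4) = 351 K.

T_eq ≈ 351 K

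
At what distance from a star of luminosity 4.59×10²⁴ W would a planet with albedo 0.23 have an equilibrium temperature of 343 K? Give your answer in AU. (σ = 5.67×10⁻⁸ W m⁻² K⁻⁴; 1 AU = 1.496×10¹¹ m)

d ≈ 0.0633 AU

From T_eq⁴ = L(1−A)/(16πσd²): d = √[L(1−A)/(16πσT_eq⁴)].
d = √[4.59×10²⁴ × 0.77 / (16π × 5.67×10⁻⁸ × (343)⁴)] = 9.47×10⁹ m = 0.0633 AU.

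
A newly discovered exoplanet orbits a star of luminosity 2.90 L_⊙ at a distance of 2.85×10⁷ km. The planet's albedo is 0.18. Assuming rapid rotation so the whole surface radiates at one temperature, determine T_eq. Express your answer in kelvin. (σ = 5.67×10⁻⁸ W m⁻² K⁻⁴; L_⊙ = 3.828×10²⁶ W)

d = 2.85×10⁷ km = 2.85×10¹⁰ m.
L = 2.90 × 3.828×10²⁶ = 1.11×10²⁷ W.
Flux: S = L/(4πd²) = 1.11×10²⁷/(4π×(2.85×10¹⁰)²) = 1.09×10⁵ W m⁻².
Energy balance: absorbed = emitted ⇒ πR²·S(1−A) = 4πR²·σT_eq⁴, so T_eq⁴ = S(1−A)/(4σ).
T_eq = [1.09×10⁵ × 0.82 / (4 × 5.67×10⁻⁸)]^(1/4) = (3.93×10¹¹)^(1/4) = 792 K.

T_eq ≈ 792 K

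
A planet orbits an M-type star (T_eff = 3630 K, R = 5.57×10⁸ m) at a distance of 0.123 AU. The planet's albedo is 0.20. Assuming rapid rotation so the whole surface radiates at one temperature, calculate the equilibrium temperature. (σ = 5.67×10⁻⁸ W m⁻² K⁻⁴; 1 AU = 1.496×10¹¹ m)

d = 0.123 AU = 1.84×10¹⁰ m.
L = 4πR_⋆²σT_⋆⁴ = 4π(5.57×10⁸)² × 5.67×10⁻⁸ × (3630)⁴ = 3.84×10²⁵ W.
S = L/(4πd²) = 9020 W m⁻².
Energy balance: absorbed = emitted ⇒ πR²·S(1−A) = 4πR²·σT_eq⁴, so T_eq⁴ = S(1−A)/(4σ).
T_eq = [9020 × 0.80 / (4 × 5.67×10⁻⁸)]^(1/4) = (3.18×10¹⁰)^(1/4) = 422 K.

T_eq ≈ 422 K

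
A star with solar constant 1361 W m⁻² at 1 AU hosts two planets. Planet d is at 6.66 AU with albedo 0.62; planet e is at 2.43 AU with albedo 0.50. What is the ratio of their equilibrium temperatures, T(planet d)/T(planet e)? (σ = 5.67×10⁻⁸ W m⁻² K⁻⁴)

T_eq = [S₀(1−A)/(4σd²)]^(1/4), so T ∝ (1−A)^(1/4) / √d.
T₁ = [1361×0.38/(4×5.67×10⁻⁸×6.66²)]^(1/4) = 84.68 K.
T₂ = [1361×0.50/(4×5.67×10⁻⁸×2.43²)]^(1/4) = 150.14 K.

T₁/T₂ ≈ 0.564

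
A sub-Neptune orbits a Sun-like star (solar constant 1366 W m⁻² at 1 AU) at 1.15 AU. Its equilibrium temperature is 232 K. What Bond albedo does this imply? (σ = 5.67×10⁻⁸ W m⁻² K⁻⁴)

Flux at 1.15 AU: S = 1366/1.15² = 1030 W m⁻².
From T_eq⁴ = S(1−A)/(4σ): 1−A = 4σT_eq⁴/S.
1−A = 4 × 5.67×10⁻⁸ × (232)⁴ / 1030 = 0.636.

A ≈ 0.36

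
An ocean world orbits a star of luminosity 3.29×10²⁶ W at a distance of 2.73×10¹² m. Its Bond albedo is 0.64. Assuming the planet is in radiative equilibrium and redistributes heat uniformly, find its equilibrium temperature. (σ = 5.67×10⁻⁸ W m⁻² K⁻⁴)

Flux: S = L/(4πd²) = 3.29×10²⁶/(4π×(2.73×10¹²)²) = 3.51 W m⁻².
Energy balance: absorbed = emitted ⇒ πR²·S(1−A) = 4πR²·σT_eq⁴, so T_eq⁴ = S(1−A)/(4σ).
T_eq = [3.51 × 0.36 / (4 × 5.67×10⁻⁸)]^(1/4) = (5.58×10⁶)^(1/4) = 48.6 K.

T_eq ≈ 48.6 K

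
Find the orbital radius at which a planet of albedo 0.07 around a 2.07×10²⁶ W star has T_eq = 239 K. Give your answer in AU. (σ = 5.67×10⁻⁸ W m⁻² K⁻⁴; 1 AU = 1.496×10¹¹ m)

From T_eq⁴ = L(1−A)/(16πσd²): d = √[L(1−A)/(16πσT_eq⁴)].
d = √[2.07×10²⁶ × 0.93 / (16π × 5.67×10⁻⁸ × (239)⁴)] = 1.44×10¹¹ m = 0.962 AU.

d ≈ 0.962 AU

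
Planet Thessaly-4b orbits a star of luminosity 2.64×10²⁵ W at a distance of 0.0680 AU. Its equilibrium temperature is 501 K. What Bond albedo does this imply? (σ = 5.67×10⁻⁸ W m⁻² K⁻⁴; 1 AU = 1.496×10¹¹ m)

d = 0.0680 AU = 1.02×10¹⁰ m.
Flux: S = L/(4πd²) = 2.64×10²⁵/(4π×(1.02×10¹⁰)²) = 2.03×10⁴ W m⁻².
From T_eq⁴ = S(1−A)/(4σ): 1−A = 4σT_eq⁴/S.
1−A = 4 × 5.67×10⁻⁸ × (501)⁴ / 2.03×10⁴ = 0.704.

A ≈ 0.30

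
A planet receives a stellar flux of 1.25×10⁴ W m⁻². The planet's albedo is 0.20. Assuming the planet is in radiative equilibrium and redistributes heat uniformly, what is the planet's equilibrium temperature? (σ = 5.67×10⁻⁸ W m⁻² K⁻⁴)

T_eq ≈ 458 K

Energy balance: absorbed = emitted ⇒ πR²·S(1−A) = 4πR²·σT_eq⁴, so T_eq⁴ = S(1−A)/(4σ).
T_eq = [1.25×10⁴ × 0.80 / (4 × 5.67×10⁻⁸)]^(1/4) = (4.41×10¹⁰)^(1/4) = 458 K.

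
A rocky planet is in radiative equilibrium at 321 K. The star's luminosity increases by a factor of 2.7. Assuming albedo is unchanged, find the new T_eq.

T_eq ≈ 411 K

T_eq ∝ L^(1/4) · d^(−1/2).
T′ = 321 × 2.7^(1/4) = 411 K.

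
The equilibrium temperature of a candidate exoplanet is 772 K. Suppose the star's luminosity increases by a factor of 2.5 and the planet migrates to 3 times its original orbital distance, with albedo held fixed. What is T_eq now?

T_eq ∝ L^(1/4) · d^(−1/2).
T′ = 772 × 2.5^(1/4) / 3^(1/2) = 560 K.

T_eq ≈ 560 K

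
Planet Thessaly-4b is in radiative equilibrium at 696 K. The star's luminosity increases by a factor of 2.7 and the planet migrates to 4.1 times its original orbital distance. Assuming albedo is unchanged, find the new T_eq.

T_eq ≈ 441 K

T_eq ∝ L^(1/4) · d^(−1/2).
T′ = 696 × 2.7^(1/4) / 4.1^(1/2) = 441 K.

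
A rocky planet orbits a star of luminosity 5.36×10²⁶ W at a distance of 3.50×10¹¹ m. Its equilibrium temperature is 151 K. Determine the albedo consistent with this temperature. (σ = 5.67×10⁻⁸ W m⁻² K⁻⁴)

Flux: S = L/(4πd²) = 5.36×10²⁶/(4π×(3.50×10¹¹)²) = 348 W m⁻².
From T_eq⁴ = S(1−A)/(4σ): 1−A = 4σT_eq⁴/S.
1−A = 4 × 5.67×10⁻⁸ × (151)⁴ / 348 = 0.339.

A ≈ 0.66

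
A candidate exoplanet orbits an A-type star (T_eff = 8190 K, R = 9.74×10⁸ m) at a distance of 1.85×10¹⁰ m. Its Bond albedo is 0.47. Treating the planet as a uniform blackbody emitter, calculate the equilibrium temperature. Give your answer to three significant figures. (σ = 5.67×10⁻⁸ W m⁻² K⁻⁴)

L = 4πR_⋆²σT_⋆⁴ = 4π(9.74×10⁸)² × 5.67×10⁻⁸ × (8190)⁴ = 3.04×10²⁷ W.
S = L/(4πd²) = 7.07×10⁵ W m⁻².
Energy balance: absorbed = emitted ⇒ πR²·S(1−A) = 4πR²·σT_eq⁴, so T_eq⁴ = S(1−A)/(4σ).
T_eq = [7.07×10⁵ × 0.53 / (4 × 5.67×10⁻⁸)]^(1/4) = (1.65×10¹²)^(1/4) = 1130 K.

T_eq ≈ 1130 K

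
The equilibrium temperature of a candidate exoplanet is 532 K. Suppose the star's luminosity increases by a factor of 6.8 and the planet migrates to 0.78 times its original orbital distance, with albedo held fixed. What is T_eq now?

T_eq ∝ L^(1/4) · d^(−1/2).
T′ = 532 × 6.8^(1/4) / 0.78^(1/2) = 973 K.

T_eq ≈ 973 K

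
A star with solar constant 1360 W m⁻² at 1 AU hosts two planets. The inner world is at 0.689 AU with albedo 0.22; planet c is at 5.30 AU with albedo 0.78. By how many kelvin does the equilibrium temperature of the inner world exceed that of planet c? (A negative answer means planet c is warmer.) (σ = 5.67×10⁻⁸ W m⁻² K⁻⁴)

ΔT ≈ 232.3 K

T_eq = [S₀(1−A)/(4σd²)]^(1/4), so T ∝ (1−A)^(1/4) / √d.
T₁ = [1360×0.78/(4×5.67×10⁻⁸×0.689²)]^(1/4) = 315.06 K.
T₂ = [1360×0.22/(4×5.67×10⁻⁸×5.30²)]^(1/4) = 82.78 K.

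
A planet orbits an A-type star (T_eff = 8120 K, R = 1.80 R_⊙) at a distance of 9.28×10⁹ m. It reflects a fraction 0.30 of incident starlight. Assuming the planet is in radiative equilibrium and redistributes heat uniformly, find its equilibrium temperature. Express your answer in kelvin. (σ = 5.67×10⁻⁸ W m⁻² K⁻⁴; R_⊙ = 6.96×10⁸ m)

T_eq ≈ 1930 K

R_⋆ = 1.80 × 6.96×10⁸ = 1.25×10⁹ m.
L = 4πR_⋆²σT_⋆⁴ = 4π(1.25×10⁹)² × 5.67×10⁻⁸ × (8120)⁴ = 4.86×10²⁷ W.
S = L/(4πd²) = 4.49×10⁶ W m⁻².
Energy balance: absorbed = emitted ⇒ πR²·S(1−A) = 4πR²·σT_eq⁴, so T_eq⁴ = S(1−A)/(4σ).
T_eq = [4.49×10⁶ × 0.70 / (4 × 5.67×10⁻⁸)]^(1/4) = (1.39×10¹³)^(1/4) = 1930 K.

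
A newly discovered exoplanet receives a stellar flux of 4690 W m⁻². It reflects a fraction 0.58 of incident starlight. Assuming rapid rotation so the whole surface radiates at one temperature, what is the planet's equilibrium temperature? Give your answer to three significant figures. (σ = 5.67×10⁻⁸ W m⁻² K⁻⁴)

Energy balance: absorbed = emitted ⇒ πR²·S(1−A) = 4πR²·σT_eq⁴, so T_eq⁴ = S(1−A)/(4σ).
T_eq = [4690 × 0.42 / (4 × 5.67×10⁻⁸)]^(1/4) = (8.69×10⁹)^(1/4) = 305 K.

T_eq ≈ 305 K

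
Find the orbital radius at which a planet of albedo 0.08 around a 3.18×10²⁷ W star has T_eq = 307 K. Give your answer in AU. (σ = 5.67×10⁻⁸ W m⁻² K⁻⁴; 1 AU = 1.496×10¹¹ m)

From T_eq⁴ = L(1−A)/(16πσd²): d = √[L(1−A)/(16πσT_eq⁴)].
d = √[3.18×10²⁷ × 0.92 / (16π × 5.67×10⁻⁸ × (307)⁴)] = 3.40×10¹¹ m = 2.27 AU.

d ≈ 2.27 AU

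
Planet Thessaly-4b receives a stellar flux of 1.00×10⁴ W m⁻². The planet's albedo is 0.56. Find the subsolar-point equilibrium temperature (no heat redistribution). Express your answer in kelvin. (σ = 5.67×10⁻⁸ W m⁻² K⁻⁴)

T_ss ≈ 528 K

At the subsolar point the surface absorbs S(1−A) and emits σT⁴ per unit area — no factor of 4, since only the local patch is in balance.
T = [1.00×10⁴ × 0.44 / 5.67×10⁻⁸]^(1/4) = (7.76×10¹⁰)^(1/4) = 528 K.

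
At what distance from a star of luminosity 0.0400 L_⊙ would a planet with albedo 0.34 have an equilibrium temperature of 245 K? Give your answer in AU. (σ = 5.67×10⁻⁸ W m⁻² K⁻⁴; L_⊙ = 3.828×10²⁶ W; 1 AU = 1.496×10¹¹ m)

d ≈ 0.210 AU

L = 0.0400 × 3.828×10²⁶ = 1.53×10²⁵ W.
From T_eq⁴ = L(1−A)/(16πσd²): d = √[L(1−A)/(16πσT_eq⁴)].
d = √[1.53×10²⁵ × 0.66 / (16π × 5.67×10⁻⁸ × (245)⁴)] = 3.14×10¹⁰ m = 0.210 AU.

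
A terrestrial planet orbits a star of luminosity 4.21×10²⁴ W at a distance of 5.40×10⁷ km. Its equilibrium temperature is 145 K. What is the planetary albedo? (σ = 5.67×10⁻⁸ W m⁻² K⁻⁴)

A ≈ 0.13

d = 5.40×10⁷ km = 5.40×10¹⁰ m.
Flux: S = L/(4πd²) = 4.21×10²⁴/(4π×(5.40×10¹⁰)²) = 115 W m⁻².
From T_eq⁴ = S(1−A)/(4σ): 1−A = 4σT_eq⁴/S.
1−A = 4 × 5.67×10⁻⁸ × (145)⁴ / 115 = 0.873.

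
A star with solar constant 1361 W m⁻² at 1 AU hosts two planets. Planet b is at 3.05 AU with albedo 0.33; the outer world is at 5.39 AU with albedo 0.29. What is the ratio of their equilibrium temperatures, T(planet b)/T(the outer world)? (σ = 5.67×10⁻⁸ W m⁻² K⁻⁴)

T_eq = [S₀(1−A)/(4σd²)]^(1/4), so T ∝ (1−A)^(1/4) / √d.
T₁ = [1361×0.67/(4×5.67×10⁻⁸×3.05²)]^(1/4) = 144.19 K.
T₂ = [1361×0.71/(4×5.67×10⁻⁸×5.39²)]^(1/4) = 110.05 K.

T₁/T₂ ≈ 1.310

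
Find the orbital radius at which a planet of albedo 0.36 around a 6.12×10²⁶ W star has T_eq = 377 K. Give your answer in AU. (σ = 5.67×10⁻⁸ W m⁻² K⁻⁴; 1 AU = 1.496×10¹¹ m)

d ≈ 0.551 AU

From T_eq⁴ = L(1−A)/(16πσd²): d = √[L(1−A)/(16πσT_eq⁴)].
d = √[6.12×10²⁶ × 0.64 / (16π × 5.67×10⁻⁸ × (377)⁴)] = 8.25×10¹⁰ m = 0.551 AU.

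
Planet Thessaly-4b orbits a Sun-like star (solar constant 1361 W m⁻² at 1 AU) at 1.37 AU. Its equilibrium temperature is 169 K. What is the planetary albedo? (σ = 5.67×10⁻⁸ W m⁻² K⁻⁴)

A ≈ 0.74

Flux at 1.37 AU: S = 1361/1.37² = 725 W m⁻².
From T_eq⁴ = S(1−A)/(4σ): 1−A = 4σT_eq⁴/S.
1−A = 4 × 5.67×10⁻⁸ × (169)⁴ / 725 = 0.255.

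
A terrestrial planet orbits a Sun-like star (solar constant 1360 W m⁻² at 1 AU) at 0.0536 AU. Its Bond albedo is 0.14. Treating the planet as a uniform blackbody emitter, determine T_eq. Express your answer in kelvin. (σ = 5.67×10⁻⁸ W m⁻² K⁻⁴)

T_eq ≈ 1160 K

Flux at 0.0536 AU: S = 1360/0.0536² = 4.73×10⁵ W m⁻².
Energy balance: absorbed = emitted ⇒ πR²·S(1−A) = 4πR²·σT_eq⁴, so T_eq⁴ = S(1−A)/(4σ).
T_eq = [4.73×10⁵ × 0.86 / (4 × 5.67×10⁻⁸)]^(1/4) = (1.80×10¹²)^(1/4) = 1160 K.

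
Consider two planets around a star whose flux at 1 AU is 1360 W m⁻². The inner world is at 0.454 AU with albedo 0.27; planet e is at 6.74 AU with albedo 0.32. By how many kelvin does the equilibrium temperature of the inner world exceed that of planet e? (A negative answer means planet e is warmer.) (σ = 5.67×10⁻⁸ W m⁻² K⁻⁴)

T_eq = [S₀(1−A)/(4σd²)]^(1/4), so T ∝ (1−A)^(1/4) / √d.
T₁ = [1360×0.73/(4×5.67×10⁻⁸×0.454²)]^(1/4) = 381.75 K.
T₂ = [1360×0.68/(4×5.67×10⁻⁸×6.74²)]^(1/4) = 97.34 K.

ΔT ≈ 284.4 K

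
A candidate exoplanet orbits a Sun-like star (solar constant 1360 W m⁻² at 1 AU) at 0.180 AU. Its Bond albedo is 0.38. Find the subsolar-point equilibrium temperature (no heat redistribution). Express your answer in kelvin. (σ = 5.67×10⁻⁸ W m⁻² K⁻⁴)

Flux at 0.180 AU: S = 1360/0.180² = 4.20×10⁴ W m⁻².
At the subsolar point the surface absorbs S(1−A) and emits σT⁴ per unit area — no factor of 4, since only the local patch is in balance.
T = [4.20×10⁴ × 0.62 / 5.67×10⁻⁸]^(1/4) = (4.59×10¹¹)^(1/4) = 823 K.

T_ss ≈ 823 K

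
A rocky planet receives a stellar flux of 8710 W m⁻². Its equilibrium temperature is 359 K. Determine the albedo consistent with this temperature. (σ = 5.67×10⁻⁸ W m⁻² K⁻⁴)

A ≈ 0.57

From T_eq⁴ = S(1−A)/(4σ): 1−A = 4σT_eq⁴/S.
1−A = 4 × 5.67×10⁻⁸ × (359)⁴ / 8710 = 0.433.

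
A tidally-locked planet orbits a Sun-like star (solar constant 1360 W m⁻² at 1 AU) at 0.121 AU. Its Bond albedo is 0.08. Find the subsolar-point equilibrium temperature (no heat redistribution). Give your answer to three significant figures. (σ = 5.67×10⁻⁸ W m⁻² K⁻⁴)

T_ss ≈ 1110 K

Flux at 0.121 AU: S = 1360/0.121² = 9.29×10⁴ W m⁻².
At the subsolar point the surface absorbs S(1−A) and emits σT⁴ per unit area — no factor of 4, since only the local patch is in balance.
T = [9.29×10⁴ × 0.92 / 5.67×10⁻⁸]^(1/4) = (1.51×10¹²)^(1/4) = 1110 K.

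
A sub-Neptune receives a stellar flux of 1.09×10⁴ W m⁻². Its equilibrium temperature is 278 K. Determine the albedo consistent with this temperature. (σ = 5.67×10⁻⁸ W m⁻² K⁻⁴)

From T_eq⁴ = S(1−A)/(4σ): 1−A = 4σT_eq⁴/S.
1−A = 4 × 5.67×10⁻⁸ × (278)⁴ / 1.09×10⁴ = 0.124.

A ≈ 0.88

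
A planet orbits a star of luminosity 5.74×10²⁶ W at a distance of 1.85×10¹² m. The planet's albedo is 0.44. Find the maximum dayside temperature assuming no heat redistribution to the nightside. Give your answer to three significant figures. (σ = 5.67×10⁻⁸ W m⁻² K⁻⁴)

Flux: S = L/(4πd²) = 5.74×10²⁶/(4π×(1.85×10¹²)²) = 13.3 W m⁻².
With no redistribution each surface element balances locally: S(1−A) = σT⁴.
T = [13.3 × 0.56 / 5.67×10⁻⁸]^(1/4) = (1.32×10⁸)^(1/4) = 107 K.

T_ss ≈ 107 K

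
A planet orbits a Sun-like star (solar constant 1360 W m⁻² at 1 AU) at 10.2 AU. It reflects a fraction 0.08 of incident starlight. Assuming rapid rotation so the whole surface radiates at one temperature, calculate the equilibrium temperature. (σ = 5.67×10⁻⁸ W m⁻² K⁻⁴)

T_eq ≈ 85.3 K

Flux at 10.2 AU: S = 1360/10.2² = 13.1 W m⁻².
Energy balance: absorbed = emitted ⇒ πR²·S(1−A) = 4πR²·σT_eq⁴, so T_eq⁴ = S(1−A)/(4σ).
T_eq = [13.1 × 0.92 / (4 × 5.67×10⁻⁸)]^(1/4) = (5.30×10⁷)^(1/4) = 85.3 K.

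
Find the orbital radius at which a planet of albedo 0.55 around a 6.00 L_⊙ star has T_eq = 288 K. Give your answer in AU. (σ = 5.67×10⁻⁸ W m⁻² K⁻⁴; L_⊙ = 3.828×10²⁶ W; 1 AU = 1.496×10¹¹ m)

L = 6.00 × 3.828×10²⁶ = 2.30×10²⁷ W.
From T_eq⁴ = L(1−A)/(16πσd²): d = √[L(1−A)/(16πσT_eq⁴)].
d = √[2.30×10²⁷ × 0.45 / (16π × 5.67×10⁻⁸ × (288)⁴)] = 2.30×10¹¹ m = 1.53 AU.

d ≈ 1.53 AU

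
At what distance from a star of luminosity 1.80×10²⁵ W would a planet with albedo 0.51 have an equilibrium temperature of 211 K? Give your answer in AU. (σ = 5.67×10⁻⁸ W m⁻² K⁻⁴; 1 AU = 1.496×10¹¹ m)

From T_eq⁴ = L(1−A)/(16πσd²): d = √[L(1−A)/(16πσT_eq⁴)].
d = √[1.80×10²⁵ × 0.49 / (16π × 5.67×10⁻⁸ × (211)⁴)] = 3.95×10¹⁰ m = 0.264 AU.

d ≈ 0.264 AU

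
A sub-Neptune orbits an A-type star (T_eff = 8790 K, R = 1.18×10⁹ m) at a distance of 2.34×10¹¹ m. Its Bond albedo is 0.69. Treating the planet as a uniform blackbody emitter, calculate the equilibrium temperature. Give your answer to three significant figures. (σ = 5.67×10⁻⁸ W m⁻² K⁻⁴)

L = 4πR_⋆²σT_⋆⁴ = 4π(1.18×10⁹)² × 5.67×10⁻⁸ × (8790)⁴ = 5.92×10²⁷ W.
S = L/(4πd²) = 8610 W m⁻².
Energy balance: absorbed = emitted ⇒ πR²·S(1−A) = 4πR²·σT_eq⁴, so T_eq⁴ = S(1−A)/(4σ).
T_eq = [8610 × 0.31 / (4 × 5.67×10⁻⁸)]^(1/4) = (1.18×10¹⁰)^(1/4) = 329 K.

T_eq ≈ 329 K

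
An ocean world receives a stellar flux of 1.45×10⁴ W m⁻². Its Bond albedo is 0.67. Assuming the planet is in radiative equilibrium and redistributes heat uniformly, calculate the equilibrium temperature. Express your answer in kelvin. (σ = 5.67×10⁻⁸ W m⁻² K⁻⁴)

Energy balance: absorbed = emitted ⇒ πR²·S(1−A) = 4πR²·σT_eq⁴, so T_eq⁴ = S(1−A)/(4σ).
T_eq = [1.45×10⁴ × 0.33 / (4 × 5.67×10⁻⁸)]^(1/4) = (2.11×10¹⁰)^(1/4) = 381 K.

T_eq ≈ 381 K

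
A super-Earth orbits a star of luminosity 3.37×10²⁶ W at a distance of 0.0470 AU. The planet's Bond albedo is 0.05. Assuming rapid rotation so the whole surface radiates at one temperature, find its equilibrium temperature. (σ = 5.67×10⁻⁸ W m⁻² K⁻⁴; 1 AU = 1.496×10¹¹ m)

T_eq ≈ 1230 K

d = 0.0470 AU = 7.03×10⁹ m.
Flux: S = L/(4πd²) = 3.37×10²⁶/(4π×(7.03×10⁹)²) = 5.42×10⁵ W m⁻².
Energy balance: absorbed = emitted ⇒ πR²·S(1−A) = 4πR²·σT_eq⁴, so T_eq⁴ = S(1−A)/(4σ).
T_eq = [5.42×10⁵ × 0.95 / (4 × 5.67×10⁻⁸)]^(1/4) = (2.27×10¹²)^(1/4) = 1230 K.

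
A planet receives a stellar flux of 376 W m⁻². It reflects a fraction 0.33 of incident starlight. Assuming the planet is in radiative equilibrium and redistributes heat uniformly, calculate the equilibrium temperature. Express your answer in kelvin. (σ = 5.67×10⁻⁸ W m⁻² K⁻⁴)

T_eq ≈ 183 K

Energy balance: absorbed = emitted ⇒ πR²·S(1−A) = 4πR²·σT_eq⁴, so T_eq⁴ = S(1−A)/(4σ).
T_eq = [376 × 0.67 / (4 × 5.67×10⁻⁸)]^(1/4) = (1.11×10⁹)^(1/4) = 183 K.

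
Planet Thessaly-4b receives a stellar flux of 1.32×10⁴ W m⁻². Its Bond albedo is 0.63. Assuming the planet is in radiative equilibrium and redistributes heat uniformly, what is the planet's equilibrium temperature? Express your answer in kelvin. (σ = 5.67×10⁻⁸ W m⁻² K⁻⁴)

Energy balance: absorbed = emitted ⇒ πR²·S(1−A) = 4πR²·σT_eq⁴, so T_eq⁴ = S(1−A)/(4σ).
T_eq = [1.32×10⁴ × 0.37 / (4 × 5.67×10⁻⁸)]^(1/4) = (2.15×10¹⁰)^(1/4) = 383 K.

T_eq ≈ 383 K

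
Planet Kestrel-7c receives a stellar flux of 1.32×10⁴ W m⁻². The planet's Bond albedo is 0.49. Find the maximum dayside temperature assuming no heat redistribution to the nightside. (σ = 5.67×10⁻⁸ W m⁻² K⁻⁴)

With no redistribution each surface element balances locally: S(1−A) = σT⁴.
T = [1.32×10⁴ × 0.51 / 5.67×10⁻⁸]^(1/4) = (1.19×10¹¹)^(1/4) = 587 K.

T_ss ≈ 587 K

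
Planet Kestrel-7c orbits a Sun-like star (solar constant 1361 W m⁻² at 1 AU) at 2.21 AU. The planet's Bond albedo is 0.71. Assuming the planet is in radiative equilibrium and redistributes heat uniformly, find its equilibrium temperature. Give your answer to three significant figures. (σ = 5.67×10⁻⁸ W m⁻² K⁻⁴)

T_eq ≈ 137 K

Flux at 2.21 AU: S = 1361/2.21² = 279 W m⁻².
Energy balance: absorbed = emitted ⇒ πR²·S(1−A) = 4πR²·σT_eq⁴, so T_eq⁴ = S(1−A)/(4σ).
T_eq = [279 × 0.29 / (4 × 5.67×10⁻⁸)]^(1/4) = (3.56×10⁸)^(1/4) = 137 K.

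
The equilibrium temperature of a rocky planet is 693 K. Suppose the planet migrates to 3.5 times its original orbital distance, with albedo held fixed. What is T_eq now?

T_eq ≈ 370 K

T_eq ∝ L^(1/4) · d^(−1/2).
T′ = 693 / 3.5^(1/2) = 370 K.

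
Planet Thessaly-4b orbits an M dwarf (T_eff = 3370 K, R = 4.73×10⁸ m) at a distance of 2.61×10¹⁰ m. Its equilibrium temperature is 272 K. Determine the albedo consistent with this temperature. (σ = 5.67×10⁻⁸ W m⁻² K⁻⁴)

L = 4πR_⋆²σT_⋆⁴ = 4π(4.73×10⁸)² × 5.67×10⁻⁸ × (3370)⁴ = 2.06×10²⁵ W.
S = L/(4πd²) = 2400 W m⁻².
From T_eq⁴ = S(1−A)/(4σ): 1−A = 4σT_eq⁴/S.
1−A = 4 × 5.67×10⁻⁸ × (272)⁴ / 2400 = 0.517.

A ≈ 0.48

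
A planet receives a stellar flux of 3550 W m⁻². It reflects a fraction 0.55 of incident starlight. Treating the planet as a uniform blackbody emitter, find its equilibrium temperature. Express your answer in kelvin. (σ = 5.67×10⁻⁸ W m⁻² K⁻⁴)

T_eq ≈ 290 K

Energy balance: absorbed = emitted ⇒ πR²·S(1−A) = 4πR²·σT_eq⁴, so T_eq⁴ = S(1−A)/(4σ).
T_eq = [3550 × 0.45 / (4 × 5.67×10⁻⁸)]^(1/4) = (7.04×10⁹)^(1/4) = 290 K.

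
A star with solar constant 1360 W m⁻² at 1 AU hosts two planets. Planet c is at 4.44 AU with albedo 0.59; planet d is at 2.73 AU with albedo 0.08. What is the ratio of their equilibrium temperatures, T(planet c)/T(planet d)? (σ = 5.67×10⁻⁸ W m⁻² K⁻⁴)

T_eq = [S₀(1−A)/(4σd²)]^(1/4), so T ∝ (1−A)^(1/4) / √d.
T₁ = [1360×0.41/(4×5.67×10⁻⁸×4.44²)]^(1/4) = 105.68 K.
T₂ = [1360×0.92/(4×5.67×10⁻⁸×2.73²)]^(1/4) = 164.95 K.

T₁/T₂ ≈ 0.641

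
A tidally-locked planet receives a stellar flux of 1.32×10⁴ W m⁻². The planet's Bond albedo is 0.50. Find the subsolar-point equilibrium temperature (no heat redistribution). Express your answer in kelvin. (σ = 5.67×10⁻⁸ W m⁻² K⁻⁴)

T_ss ≈ 584 K

At the subsolar point the surface absorbs S(1−A) and emits σT⁴ per unit area — no factor of 4, since only the local patch is in balance.
T = [1.32×10⁴ × 0.50 / 5.67×10⁻⁸]^(1/4) = (1.16×10¹¹)^(1/4) = 584 K.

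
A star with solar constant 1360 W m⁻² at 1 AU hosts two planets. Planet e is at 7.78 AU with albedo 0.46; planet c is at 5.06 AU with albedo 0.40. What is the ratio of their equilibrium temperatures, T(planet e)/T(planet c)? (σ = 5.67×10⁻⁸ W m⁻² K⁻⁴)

T_eq = [S₀(1−A)/(4σd²)]^(1/4), so T ∝ (1−A)^(1/4) / √d.
T₁ = [1360×0.54/(4×5.67×10⁻⁸×7.78²)]^(1/4) = 85.52 K.
T₂ = [1360×0.60/(4×5.67×10⁻⁸×5.06²)]^(1/4) = 108.88 K.

T₁/T₂ ≈ 0.785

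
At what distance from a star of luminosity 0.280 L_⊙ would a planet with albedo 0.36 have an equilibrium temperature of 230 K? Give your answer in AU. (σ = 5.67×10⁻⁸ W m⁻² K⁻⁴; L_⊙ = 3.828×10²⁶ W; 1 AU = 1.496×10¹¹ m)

d ≈ 0.620 AU

L = 0.280 × 3.828×10²⁶ = 1.07×10²⁶ W.
From T_eq⁴ = L(1−A)/(16πσd²): d = √[L(1−A)/(16πσT_eq⁴)].
d = √[1.07×10²⁶ × 0.64 / (16π × 5.67×10⁻⁸ × (230)⁴)] = 9.27×10¹⁰ m = 0.620 AU.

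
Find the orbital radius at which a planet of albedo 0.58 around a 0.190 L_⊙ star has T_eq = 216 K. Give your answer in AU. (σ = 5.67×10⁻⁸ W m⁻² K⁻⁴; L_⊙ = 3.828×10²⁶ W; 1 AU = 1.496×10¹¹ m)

L = 0.190 × 3.828×10²⁶ = 7.27×10²⁵ W.
From T_eq⁴ = L(1−A)/(16πσd²): d = √[L(1−A)/(16πσT_eq⁴)].
d = √[7.27×10²⁵ × 0.42 / (16π × 5.67×10⁻⁸ × (216)⁴)] = 7.02×10¹⁰ m = 0.469 AU.

d ≈ 0.469 AU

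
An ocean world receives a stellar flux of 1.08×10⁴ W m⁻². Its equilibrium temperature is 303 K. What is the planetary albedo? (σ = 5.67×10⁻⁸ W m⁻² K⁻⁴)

A ≈ 0.82

From T_eq⁴ = S(1−A)/(4σ): 1−A = 4σT_eq⁴/S.
1−A = 4 × 5.67×10⁻⁸ × (303)⁴ / 1.08×10⁴ = 0.177.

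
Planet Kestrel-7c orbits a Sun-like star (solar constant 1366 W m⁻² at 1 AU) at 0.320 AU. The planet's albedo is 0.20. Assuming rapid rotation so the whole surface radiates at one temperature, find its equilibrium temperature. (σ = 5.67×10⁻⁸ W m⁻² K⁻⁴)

T_eq ≈ 466 K

Flux at 0.320 AU: S = 1366/0.320² = 1.33×10⁴ W m⁻².
Energy balance: absorbed = emitted ⇒ πR²·S(1−A) = 4πR²·σT_eq⁴, so T_eq⁴ = S(1−A)/(4σ).
T_eq = [1.33×10⁴ × 0.80 / (4 × 5.67×10⁻⁸)]^(1/4) = (4.71×10¹⁰)^(1/4) = 466 K.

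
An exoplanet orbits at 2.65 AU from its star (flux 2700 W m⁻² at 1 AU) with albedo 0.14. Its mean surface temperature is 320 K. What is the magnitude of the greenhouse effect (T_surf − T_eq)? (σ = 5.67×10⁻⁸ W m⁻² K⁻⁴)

S = 2700/2.65² = 384.5 W m⁻².
T_eq = [S(1−A)/(4σ)]^(1/4) = [384.5×0.86/(4×5.67×10⁻⁸)]^(1/4) = 195.4 K.
ΔT = T_surf − T_eq = 320 − 195.4.

ΔT ≈ 124.6 K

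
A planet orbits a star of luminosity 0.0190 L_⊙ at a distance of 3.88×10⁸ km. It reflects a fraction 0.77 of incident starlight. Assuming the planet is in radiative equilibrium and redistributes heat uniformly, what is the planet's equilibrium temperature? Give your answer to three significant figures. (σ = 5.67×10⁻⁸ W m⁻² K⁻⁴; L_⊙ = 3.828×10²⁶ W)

T_eq ≈ 44.4 K

d = 3.88×10⁸ km = 3.88×10¹¹ m.
L = 0.0190 × 3.828×10²⁶ = 7.27×10²⁴ W.
Flux: S = L/(4πd²) = 7.27×10²⁴/(4π×(3.88×10¹¹)²) = 3.84 W m⁻².
Energy balance: absorbed = emitted ⇒ πR²·S(1−A) = 4πR²·σT_eq⁴, so T_eq⁴ = S(1−A)/(4σ).
T_eq = [3.84 × 0.23 / (4 × 5.67×10⁻⁸)]^(1/4) = (3.90×10⁶)^(1/4) = 44.4 K.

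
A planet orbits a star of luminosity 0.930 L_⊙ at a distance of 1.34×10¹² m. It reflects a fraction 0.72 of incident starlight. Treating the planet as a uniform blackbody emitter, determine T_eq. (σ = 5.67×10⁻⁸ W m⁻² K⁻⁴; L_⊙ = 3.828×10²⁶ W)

L = 0.930 × 3.828×10²⁶ = 3.56×10²⁶ W.
Flux: S = L/(4πd²) = 3.56×10²⁶/(4π×(1.34×10¹²)²) = 15.8 W m⁻².
Energy balance: absorbed = emitted ⇒ πR²·S(1−A) = 4πR²·σT_eq⁴, so T_eq⁴ = S(1−A)/(4σ).
T_eq = [15.8 × 0.28 / (4 × 5.67×10⁻⁸)]^(1/4) = (1.95×10⁷)^(1/4) = 66.4 K.

T_eq ≈ 66.4 K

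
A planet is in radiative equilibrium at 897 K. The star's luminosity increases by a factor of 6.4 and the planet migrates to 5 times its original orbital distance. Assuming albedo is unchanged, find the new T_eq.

T_eq ∝ L^(1/4) · d^(−1/2).
T′ = 897 × 6.4^(1/4) / 5^(1/2) = 638 K.

T_eq ≈ 638 K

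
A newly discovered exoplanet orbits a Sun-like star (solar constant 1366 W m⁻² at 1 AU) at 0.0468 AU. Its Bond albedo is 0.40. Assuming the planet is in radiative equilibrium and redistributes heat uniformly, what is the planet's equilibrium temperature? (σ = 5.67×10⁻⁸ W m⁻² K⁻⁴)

Flux at 0.0468 AU: S = 1366/0.0468² = 6.24×10⁵ W m⁻².
Energy balance: absorbed = emitted ⇒ πR²·S(1−A) = 4πR²·σT_eq⁴, so T_eq⁴ = S(1−A)/(4σ).
T_eq = [6.24×10⁵ × 0.60 / (4 × 5.67×10⁻⁸)]^(1/4) = (1.65×10¹²)^(1/4) = 1130 K.

T_eq ≈ 1130 K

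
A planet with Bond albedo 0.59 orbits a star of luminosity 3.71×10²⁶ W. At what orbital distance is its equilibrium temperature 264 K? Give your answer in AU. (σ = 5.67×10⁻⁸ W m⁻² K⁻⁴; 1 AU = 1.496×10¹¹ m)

From T_eq⁴ = L(1−A)/(16πσd²): d = √[L(1−A)/(16πσT_eq⁴)].
d = √[3.71×10²⁶ × 0.41 / (16π × 5.67×10⁻⁸ × (264)⁴)] = 1.05×10¹¹ m = 0.701 AU.

d ≈ 0.701 AU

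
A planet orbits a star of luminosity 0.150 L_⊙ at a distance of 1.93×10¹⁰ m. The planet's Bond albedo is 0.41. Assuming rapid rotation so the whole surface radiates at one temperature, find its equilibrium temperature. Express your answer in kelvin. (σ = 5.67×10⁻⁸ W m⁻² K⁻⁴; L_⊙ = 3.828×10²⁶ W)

T_eq ≈ 423 K

L = 0.150 × 3.828×10²⁶ = 5.74×10²⁵ W.
Flux: S = L/(4πd²) = 5.74×10²⁵/(4π×(1.93×10¹⁰)²) = 1.23×10⁴ W m⁻².
Energy balance: absorbed = emitted ⇒ πR²·S(1−A) = 4πR²·σT_eq⁴, so T_eq⁴ = S(1−A)/(4σ).
T_eq = [1.23×10⁴ × 0.59 / (4 × 5.67×10⁻⁸)]^(1/4) = (3.19×10¹⁰)^(1/4) = 423 K.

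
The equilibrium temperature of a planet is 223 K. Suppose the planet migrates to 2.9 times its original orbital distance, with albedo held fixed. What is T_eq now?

T_eq ≈ 131 K

T_eq ∝ L^(1/4) · d^(−1/2).
T′ = 223 / 2.9^(1/2) = 131 K.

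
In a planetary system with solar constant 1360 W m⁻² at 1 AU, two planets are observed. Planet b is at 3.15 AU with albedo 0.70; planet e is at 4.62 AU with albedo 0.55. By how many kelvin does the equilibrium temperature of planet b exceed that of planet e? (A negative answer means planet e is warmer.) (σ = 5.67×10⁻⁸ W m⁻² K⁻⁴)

T_eq = [S₀(1−A)/(4σd²)]^(1/4), so T ∝ (1−A)^(1/4) / √d.
T₁ = [1360×0.30/(4×5.67×10⁻⁸×3.15²)]^(1/4) = 116.04 K.
T₂ = [1360×0.45/(4×5.67×10⁻⁸×4.62²)]^(1/4) = 106.04 K.

ΔT ≈ 10.0 K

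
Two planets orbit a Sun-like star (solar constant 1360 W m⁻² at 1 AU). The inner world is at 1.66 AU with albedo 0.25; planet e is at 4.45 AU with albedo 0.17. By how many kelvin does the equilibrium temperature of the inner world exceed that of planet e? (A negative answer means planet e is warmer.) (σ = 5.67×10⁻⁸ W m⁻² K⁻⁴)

ΔT ≈ 75.1 K

T_eq = [S₀(1−A)/(4σd²)]^(1/4), so T ∝ (1−A)^(1/4) / √d.
T₁ = [1360×0.75/(4×5.67×10⁻⁸×1.66²)]^(1/4) = 200.99 K.
T₂ = [1360×0.83/(4×5.67×10⁻⁸×4.45²)]^(1/4) = 125.91 K.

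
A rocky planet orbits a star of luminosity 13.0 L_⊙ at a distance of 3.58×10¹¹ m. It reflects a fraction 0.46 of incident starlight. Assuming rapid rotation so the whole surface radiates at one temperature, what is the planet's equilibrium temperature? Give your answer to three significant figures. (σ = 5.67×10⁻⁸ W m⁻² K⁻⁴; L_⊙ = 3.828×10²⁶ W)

T_eq ≈ 293 K

L = 13.0 × 3.828×10²⁶ = 4.98×10²⁷ W.
Flux: S = L/(4πd²) = 4.98×10²⁷/(4π×(3.58×10¹¹)²) = 3090 W m⁻².
Energy balance: absorbed = emitted ⇒ πR²·S(1−A) = 4πR²·σT_eq⁴, so T_eq⁴ = S(1−A)/(4σ).
T_eq = [3090 × 0.54 / (4 × 5.67×10⁻⁸)]^(1/4) = (7.36×10⁹)^(1/4) = 293 K.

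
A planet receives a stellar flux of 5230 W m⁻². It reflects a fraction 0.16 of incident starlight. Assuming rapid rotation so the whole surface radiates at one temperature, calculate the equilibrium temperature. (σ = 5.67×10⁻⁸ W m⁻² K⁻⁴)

Energy balance: absorbed = emitted ⇒ πR²·S(1−A) = 4πR²·σT_eq⁴, so T_eq⁴ = S(1−A)/(4σ).
T_eq = [5230 × 0.84 / (4 × 5.67×10⁻⁸)]^(1/4) = (1.94×10¹⁰)^(1/4) = 373 K.

T_eq ≈ 373 K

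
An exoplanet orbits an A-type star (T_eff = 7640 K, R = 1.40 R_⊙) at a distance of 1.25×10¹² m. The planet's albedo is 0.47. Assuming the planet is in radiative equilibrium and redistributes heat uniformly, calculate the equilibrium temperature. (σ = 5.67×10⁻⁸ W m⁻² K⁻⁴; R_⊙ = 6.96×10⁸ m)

R_⋆ = 1.40 × 6.96×10⁸ = 9.74×10⁸ m.
L = 4πR_⋆²σT_⋆⁴ = 4π(9.74×10⁸)² × 5.67×10⁻⁸ × (7640)⁴ = 2.30×10²⁷ W.
S = L/(4πd²) = 117 W m⁻².
Energy balance: absorbed = emitted ⇒ πR²·S(1−A) = 4πR²·σT_eq⁴, so T_eq⁴ = S(1−A)/(4σ).
T_eq = [117 × 0.53 / (4 × 5.67×10⁻⁸)]^(1/4) = (2.74×10⁸)^(1/4) = 129 K.

T_eq ≈ 129 K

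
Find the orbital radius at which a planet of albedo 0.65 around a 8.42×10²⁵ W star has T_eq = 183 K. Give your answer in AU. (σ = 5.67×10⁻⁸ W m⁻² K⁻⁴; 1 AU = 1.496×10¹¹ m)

From T_eq⁴ = L(1−A)/(16πσd²): d = √[L(1−A)/(16πσT_eq⁴)].
d = √[8.42×10²⁵ × 0.35 / (16π × 5.67×10⁻⁸ × (183)⁴)] = 9.60×10¹⁰ m = 0.642 AU.

d ≈ 0.642 AU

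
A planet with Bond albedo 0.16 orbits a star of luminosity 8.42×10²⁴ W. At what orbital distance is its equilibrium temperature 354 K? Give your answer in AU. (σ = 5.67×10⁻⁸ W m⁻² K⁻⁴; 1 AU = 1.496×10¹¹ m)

d ≈ 0.0840 AU

From T_eq⁴ = L(1−A)/(16πσd²): d = √[L(1−A)/(16πσT_eq⁴)].
d = √[8.42×10²⁴ × 0.84 / (16π × 5.67×10⁻⁸ × (354)⁴)] = 1.26×10¹⁰ m = 0.0840 AU.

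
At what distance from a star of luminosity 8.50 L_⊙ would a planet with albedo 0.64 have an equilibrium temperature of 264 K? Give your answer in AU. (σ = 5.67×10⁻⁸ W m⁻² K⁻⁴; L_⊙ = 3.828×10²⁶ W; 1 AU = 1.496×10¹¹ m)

d ≈ 1.94 AU

L = 8.50 × 3.828×10²⁶ = 3.25×10²⁷ W.
From T_eq⁴ = L(1−A)/(16πσd²): d = √[L(1−A)/(16πσT_eq⁴)].
d = √[3.25×10²⁷ × 0.36 / (16π × 5.67×10⁻⁸ × (264)⁴)] = 2.91×10¹¹ m = 1.94 AU.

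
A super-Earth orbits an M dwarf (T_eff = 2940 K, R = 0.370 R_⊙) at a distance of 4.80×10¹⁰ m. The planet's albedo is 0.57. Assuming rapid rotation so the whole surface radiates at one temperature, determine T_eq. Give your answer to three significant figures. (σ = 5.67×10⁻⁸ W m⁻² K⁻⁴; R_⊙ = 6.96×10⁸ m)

T_eq ≈ 123 K

R_⋆ = 0.370 × 6.96×10⁸ = 2.58×10⁸ m.
L = 4πR_⋆²σT_⋆⁴ = 4π(2.58×10⁸)² × 5.67×10⁻⁸ × (2940)⁴ = 3.53×10²⁴ W.
S = L/(4πd²) = 122 W m⁻².
Energy balance: absorbed = emitted ⇒ πR²·S(1−A) = 4πR²·σT_eq⁴, so T_eq⁴ = S(1−A)/(4σ).
T_eq = [122 × 0.43 / (4 × 5.67×10⁻⁸)]^(1/4) = (2.31×10⁸)^(1/4) = 123 K.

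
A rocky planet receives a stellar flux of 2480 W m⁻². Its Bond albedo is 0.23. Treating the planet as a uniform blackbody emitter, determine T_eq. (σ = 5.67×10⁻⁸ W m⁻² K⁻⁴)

Energy balance: absorbed = emitted ⇒ πR²·S(1−A) = 4πR²·σT_eq⁴, so T_eq⁴ = S(1−A)/(4σ).
T_eq = [2480 × 0.77 / (4 × 5.67×10⁻⁸)]^(1/4) = (8.42×10⁹)^(1/4) = 303 K.

T_eq ≈ 303 K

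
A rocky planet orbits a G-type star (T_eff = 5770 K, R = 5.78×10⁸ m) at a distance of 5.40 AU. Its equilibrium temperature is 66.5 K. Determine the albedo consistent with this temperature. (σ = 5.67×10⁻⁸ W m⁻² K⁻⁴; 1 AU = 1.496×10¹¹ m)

A ≈ 0.86

d = 5.40 AU = 8.08×10¹¹ m.
L = 4πR_⋆²σT_⋆⁴ = 4π(5.78×10⁸)² × 5.67×10⁻⁸ × (5770)⁴ = 2.64×10²⁶ W.
S = L/(4πd²) = 32.2 W m⁻².
From T_eq⁴ = S(1−A)/(4σ): 1−A = 4σT_eq⁴/S.
1−A = 4 × 5.67×10⁻⁸ × (66.5)⁴ / 32.2 = 0.138.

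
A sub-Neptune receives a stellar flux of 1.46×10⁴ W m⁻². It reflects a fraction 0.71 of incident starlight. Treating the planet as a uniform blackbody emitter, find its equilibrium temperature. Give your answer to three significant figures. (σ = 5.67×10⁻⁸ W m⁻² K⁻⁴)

Energy balance: absorbed = emitted ⇒ πR²·S(1−A) = 4πR²·σT_eq⁴, so T_eq⁴ = S(1−A)/(4σ).
T_eq = [1.46×10⁴ × 0.29 / (4 × 5.67×10⁻⁸)]^(1/4) = (1.87×10¹⁰)^(1/4) = 370 K.

T_eq ≈ 370 K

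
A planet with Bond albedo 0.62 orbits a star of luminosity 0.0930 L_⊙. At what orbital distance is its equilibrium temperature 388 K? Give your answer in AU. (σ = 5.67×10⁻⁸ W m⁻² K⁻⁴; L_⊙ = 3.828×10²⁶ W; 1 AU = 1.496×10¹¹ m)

L = 0.0930 × 3.828×10²⁶ = 3.56×10²⁵ W.
From T_eq⁴ = L(1−A)/(16πσd²): d = √[L(1−A)/(16πσT_eq⁴)].
d = √[3.56×10²⁵ × 0.38 / (16π × 5.67×10⁻⁸ × (388)⁴)] = 1.45×10¹⁰ m = 0.0967 AU.

d ≈ 0.0967 AU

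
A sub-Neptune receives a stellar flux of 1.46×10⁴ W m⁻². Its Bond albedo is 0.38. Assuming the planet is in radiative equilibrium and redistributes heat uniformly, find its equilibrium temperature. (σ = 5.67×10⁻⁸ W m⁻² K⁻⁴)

Energy balance: absorbed = emitted ⇒ πR²·S(1−A) = 4πR²·σT_eq⁴, so T_eq⁴ = S(1−A)/(4σ).
T_eq = [1.46×10⁴ × 0.62 / (4 × 5.67×10⁻⁸)]^(1/4) = (3.99×10¹⁰)^(1/4) = 447 K.

T_eq ≈ 447 K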